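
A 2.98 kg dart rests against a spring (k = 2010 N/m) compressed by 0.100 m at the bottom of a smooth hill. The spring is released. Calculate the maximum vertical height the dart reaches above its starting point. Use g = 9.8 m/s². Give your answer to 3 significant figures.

h = 0.344 m

Energy conservation from release to the highest point: ½kx² = mgh
h = kx²/(2mg) = (2010)(0.100)²/(2 × 2.98 × 9.8) = 0.3441 m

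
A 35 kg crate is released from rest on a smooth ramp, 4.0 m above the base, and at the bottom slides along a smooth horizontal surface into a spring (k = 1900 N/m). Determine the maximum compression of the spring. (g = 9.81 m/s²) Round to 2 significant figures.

x = 1.2 m

At max compression the crate is momentarily at rest: mgh = ½kx²
x = √(2mgh/k) = √(2 × 35 × 9.81 × 4.0 / 1900) = 1.202 m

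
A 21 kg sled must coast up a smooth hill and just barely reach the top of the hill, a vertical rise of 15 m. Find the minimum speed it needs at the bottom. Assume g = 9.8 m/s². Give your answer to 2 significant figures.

At the top it is momentarily at rest, so all KE converts to PE: ½mv² = mgh
v = √(2gh) = √(2 × 9.8 × 15) = 17.15 m/s

v = 17 m/s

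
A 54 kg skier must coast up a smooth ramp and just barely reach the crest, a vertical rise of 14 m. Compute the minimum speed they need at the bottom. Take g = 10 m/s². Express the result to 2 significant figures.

v = 17 m/s

At the top they are momentarily at rest, so all KE converts to PE: ½mv² = mgh
v = √(2gh) = √(2 × 10 × 14) = 16.73 m/s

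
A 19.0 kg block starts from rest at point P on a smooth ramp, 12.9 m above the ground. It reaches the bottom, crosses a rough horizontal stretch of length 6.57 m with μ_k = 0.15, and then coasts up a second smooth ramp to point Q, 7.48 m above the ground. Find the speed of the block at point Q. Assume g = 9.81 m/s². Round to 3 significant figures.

Energy at P: mgh₁ = (19.0)(9.81)(12.9) = 2404.4 J
Friction loss: W_f = μ_k mg d = 183.7 J
At Q: ½mv² + mgh₂ = mgh₁ − W_f
½mv² = 2404.4 − 183.7 − 1394.2 = 826.55 J
v = √(2 × 826.55/19.0) = 9.328 m/s

v = 9.33 m/s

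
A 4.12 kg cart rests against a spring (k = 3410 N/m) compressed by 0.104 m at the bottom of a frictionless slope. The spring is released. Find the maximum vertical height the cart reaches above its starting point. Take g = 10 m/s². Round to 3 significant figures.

All spring PE becomes gravitational PE at the highest point: ½kx² = mgh
h = kx²/(2mg) = (3410)(0.104)²/(2 × 4.12 × 10) = 0.4476 m

h = 0.448 m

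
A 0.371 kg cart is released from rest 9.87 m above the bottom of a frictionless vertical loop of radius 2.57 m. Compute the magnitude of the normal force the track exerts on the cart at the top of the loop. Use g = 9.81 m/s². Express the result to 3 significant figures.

N = 9.76 N

Energy from release to top (height 2r): mgh = ½mv_top² + mg(2r)
v_top² = 2g(h − 2r) = 2(9.81)(9.87 − 5.140) = 92.803 m²/s²
At the top, both N and weight point toward the centre: N + mg = mv_top²/r
N = m(v_top²/r − g) = 0.371(92.803/2.57 − 9.81) = 9.757 N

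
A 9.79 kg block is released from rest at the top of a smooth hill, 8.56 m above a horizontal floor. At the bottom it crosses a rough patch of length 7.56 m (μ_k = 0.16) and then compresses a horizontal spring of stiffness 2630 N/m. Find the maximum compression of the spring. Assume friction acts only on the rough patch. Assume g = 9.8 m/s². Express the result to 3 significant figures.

x = 0.732 m

Initial energy: E₁ = mgh = (9.79)(9.8)(8.56) = 821.26 J
Friction removes W_f = μ_k mg d = (0.16)(9.79)(9.8)(7.56) = 116.1 J
Energy reaching the spring: E = 821.26 − 116.1 = 705.21 J
At max compression ½kx² = E ⇒ x = √(2E/k) = √(2 × 705.21/2630) = 0.7323 m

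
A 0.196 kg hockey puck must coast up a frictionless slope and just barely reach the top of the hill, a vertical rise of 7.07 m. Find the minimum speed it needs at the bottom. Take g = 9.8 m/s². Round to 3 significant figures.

At the top it is momentarily at rest, so all KE converts to PE: ½mv² = mgh
v = √(2gh) = √(2 × 9.8 × 7.07) = 11.77 m/s

v = 11.8 m/s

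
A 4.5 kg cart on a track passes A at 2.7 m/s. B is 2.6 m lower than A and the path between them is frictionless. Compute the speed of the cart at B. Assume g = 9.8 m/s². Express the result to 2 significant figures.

Mechanical energy is conserved (no friction): ½mv₀² + mgh = ½mv²
v² = v₀² + 2gh = (2.7)² + 2(9.8)(2.6) = 58.250
v = √58.250 = 7.632 m/s

v = 7.6 m/s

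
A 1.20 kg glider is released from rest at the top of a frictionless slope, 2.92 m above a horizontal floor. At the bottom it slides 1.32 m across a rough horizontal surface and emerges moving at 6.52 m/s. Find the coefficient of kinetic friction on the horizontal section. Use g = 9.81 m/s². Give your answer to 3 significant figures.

μ_k = 0.571

Energy at the top = energy at the end + work done against friction:
mgh = ½mv² + μ_k m g d
mgh = 34.374 J; ½mv² = 25.506 J
W_f = 34.374 − 25.506 = 8.868 J
μ_k = W_f/(mg·d) = 8.868/(11.77 × 1.32) = 0.5707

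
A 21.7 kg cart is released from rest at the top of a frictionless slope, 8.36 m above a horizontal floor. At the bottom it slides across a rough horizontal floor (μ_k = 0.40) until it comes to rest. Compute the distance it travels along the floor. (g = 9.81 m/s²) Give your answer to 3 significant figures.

Applying the work–energy principle:
At rest all PE has been dissipated by friction: mgh = μ_k m g d
d = h/μ_k = 8.36/0.40 = 20.90 m

d = 20.9 m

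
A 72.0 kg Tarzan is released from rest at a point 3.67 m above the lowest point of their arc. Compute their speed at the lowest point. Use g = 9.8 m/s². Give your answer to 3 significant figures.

v = 8.48 m/s

Mechanical energy is conserved (no friction): mgh = ½mv²
The mass cancels from both sides.
v = √(2gh) = √(2 × 9.8 × 3.67) = √71.932 = 8.481 m/s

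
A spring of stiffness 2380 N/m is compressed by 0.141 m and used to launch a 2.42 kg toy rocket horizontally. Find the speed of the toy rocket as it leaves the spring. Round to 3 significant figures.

v = 4.42 m/s

The toy rocket leaves the spring when the spring is at natural length, so ½kx² = ½mv²
v = x√(k/m) = 0.141 × √(2380/2.42) = 4.422 m/s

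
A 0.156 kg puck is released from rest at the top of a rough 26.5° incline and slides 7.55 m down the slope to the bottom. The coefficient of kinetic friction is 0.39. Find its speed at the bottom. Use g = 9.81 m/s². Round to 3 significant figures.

Taking the bottom as reference, mgh = ½mv² + μ_k N L with h = L sinθ, N = mg cosθ:
mgh = mgL sinθ = (0.156)(9.81)(7.55)sin26.5° = 5.1555 J
W_f = μ_k mg cosθ · L = (0.39)(0.156)(9.81)cos26.5°·7.55 = 4.033 J
½mv² = 5.1555 − 4.033 = 1.1228 J
v = √(2 × 1.1228/0.156) = 3.794 m/s

v = 3.79 m/s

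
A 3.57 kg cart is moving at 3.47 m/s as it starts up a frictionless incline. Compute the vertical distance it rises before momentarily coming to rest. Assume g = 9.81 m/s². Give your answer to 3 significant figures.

h = 0.614 m

Setting KE at the bottom equal to PE gained: ½mv² = mgh
h = v²/(2g) = 3.47²/(2 × 9.81) = 0.6137 m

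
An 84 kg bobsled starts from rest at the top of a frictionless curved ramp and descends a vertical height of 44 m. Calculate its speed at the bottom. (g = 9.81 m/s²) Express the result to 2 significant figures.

v = 29 m/s

Equating total energy at the two states: mgh = ½mv²
v = √(2gh) = √(2 × 9.81 × 44) = √863.28 = 29.38 m/s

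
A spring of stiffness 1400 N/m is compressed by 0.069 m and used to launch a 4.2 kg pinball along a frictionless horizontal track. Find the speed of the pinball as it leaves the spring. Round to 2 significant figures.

Spring PE converts entirely to kinetic energy: ½kx² = ½mv²
v = x√(k/m) = 0.069 × √(1400/4.2) = 1.260 m/s

v = 1.3 m/s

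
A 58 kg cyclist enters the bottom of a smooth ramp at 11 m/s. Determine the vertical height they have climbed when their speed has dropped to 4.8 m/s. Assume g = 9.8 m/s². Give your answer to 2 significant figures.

Conservation of energy: ½mv₁² = ½mv₂² + mgh
h = (v₁² − v₂²)/(2g) = (11² − 4.8²)/(2 × 9.8) = 4.998 m

h = 5.0 m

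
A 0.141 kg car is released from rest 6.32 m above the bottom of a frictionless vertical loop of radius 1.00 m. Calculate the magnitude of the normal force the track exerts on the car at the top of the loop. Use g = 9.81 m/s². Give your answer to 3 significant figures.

Energy from release to top (height 2r): mgh = ½mv_top² + mg(2r)
v_top² = 2g(h − 2r) = 2(9.81)(6.32 − 2.000) = 84.758 m²/s²
At the top, both N and weight point toward the centre: N + mg = mv_top²/r
N = m(v_top²/r − g) = 0.141(84.758/1.00 − 9.81) = 10.57 N

N = 10.6 N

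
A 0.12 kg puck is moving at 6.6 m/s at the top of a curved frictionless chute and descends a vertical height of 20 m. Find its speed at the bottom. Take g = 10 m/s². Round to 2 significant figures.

v = 21 m/s

Mechanical energy is conserved (no friction): ½mv₀² + mgh = ½mv²
The mass cancels from both sides.
v² = v₀² + 2gh = (6.6)² + 2(10)(20) = 443.56
v = √443.56 = 21.06 m/s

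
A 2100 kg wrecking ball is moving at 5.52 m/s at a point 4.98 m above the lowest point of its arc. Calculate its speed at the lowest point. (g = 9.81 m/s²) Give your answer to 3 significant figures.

Energy conservation between the two points: ½mv₀² + mgh = ½mv²
v² = v₀² + 2gh = (5.52)² + 2(9.81)(4.98) = 128.18
v = √128.18 = 11.32 m/s

v = 11.3 m/s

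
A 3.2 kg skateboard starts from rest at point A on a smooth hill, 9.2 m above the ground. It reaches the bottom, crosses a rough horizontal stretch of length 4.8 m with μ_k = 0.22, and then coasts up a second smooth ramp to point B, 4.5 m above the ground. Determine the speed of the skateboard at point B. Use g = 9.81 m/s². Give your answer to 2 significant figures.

Energy at A: mgh₁ = (3.2)(9.81)(9.2) = 288.81 J
Friction loss: W_f = μ_k mg d = 33.15 J
At B: ½mv² + mgh₂ = mgh₁ − W_f
½mv² = 288.81 − 33.15 − 141.26 = 114.39 J
v = √(2 × 114.39/3.2) = 8.455 m/s

v = 8.5 m/s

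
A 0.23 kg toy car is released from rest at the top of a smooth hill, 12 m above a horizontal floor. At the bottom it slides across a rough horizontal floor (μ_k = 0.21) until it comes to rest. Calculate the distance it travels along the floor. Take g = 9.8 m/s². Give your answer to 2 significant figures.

Applying the work–energy principle:
At rest all PE has been dissipated by friction: mgh = μ_k m g d
d = h/μ_k = 12/0.21 = 57.14 m

d = 57 m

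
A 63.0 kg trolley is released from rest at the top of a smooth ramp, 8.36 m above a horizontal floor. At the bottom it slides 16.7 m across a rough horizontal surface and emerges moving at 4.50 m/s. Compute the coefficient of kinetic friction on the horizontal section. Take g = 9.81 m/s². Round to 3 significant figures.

Applying the work–energy principle:
mgh = ½mv² + μ_k m g d
mgh = 5166.7 J; ½mv² = 637.88 J
W_f = 5166.7 − 637.88 = 4529 J
μ_k = W_f/(mg·d) = 4529/(618.0 × 16.7) = 0.4388

μ_k = 0.439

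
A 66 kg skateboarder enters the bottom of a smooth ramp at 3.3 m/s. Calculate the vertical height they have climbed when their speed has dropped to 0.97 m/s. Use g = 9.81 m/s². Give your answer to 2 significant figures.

Conservation of energy: ½mv₁² = ½mv₂² + mgh
h = (v₁² − v₂²)/(2g) = (3.3² − 0.97²)/(2 × 9.81) = 0.5071 m

h = 0.51 m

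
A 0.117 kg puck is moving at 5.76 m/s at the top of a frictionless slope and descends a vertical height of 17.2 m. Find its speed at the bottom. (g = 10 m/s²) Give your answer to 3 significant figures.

Mechanical energy is conserved (no friction): ½mv₀² + mgh = ½mv²
v² = v₀² + 2gh = (5.76)² + 2(10)(17.2) = 377.18
v = √377.18 = 19.42 m/s

v = 19.4 m/s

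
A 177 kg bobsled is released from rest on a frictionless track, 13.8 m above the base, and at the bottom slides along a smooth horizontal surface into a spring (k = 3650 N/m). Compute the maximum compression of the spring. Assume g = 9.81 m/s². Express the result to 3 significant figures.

At max compression the bobsled is momentarily at rest: mgh = ½kx²
x = √(2mgh/k) = √(2 × 177 × 9.81 × 13.8 / 3650) = 3.624 m

x = 3.62 m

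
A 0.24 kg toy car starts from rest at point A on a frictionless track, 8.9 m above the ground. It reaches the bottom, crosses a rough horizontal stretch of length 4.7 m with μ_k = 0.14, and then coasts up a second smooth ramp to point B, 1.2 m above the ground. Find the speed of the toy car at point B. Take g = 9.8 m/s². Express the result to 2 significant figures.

Energy at A: mgh₁ = (0.24)(9.8)(8.9) = 20.933 J
Friction loss: W_f = μ_k mg d = 1.548 J
At B: ½mv² + mgh₂ = mgh₁ − W_f
½mv² = 20.933 − 1.548 − 2.8224 = 16.563 J
v = √(2 × 16.563/0.24) = 11.75 m/s

v = 12 m/s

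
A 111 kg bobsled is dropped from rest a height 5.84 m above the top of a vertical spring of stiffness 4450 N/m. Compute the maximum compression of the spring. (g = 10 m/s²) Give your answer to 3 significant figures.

x = 1.97 m

Let x be the compression. The total drop is H + x, and the bobsled is instantaneously at rest at max compression, so energy conservation gives:
mg(H + x) = ½kx²
½(4450)x² − (111)(10)x − (111)(10)(5.84) = 0
2225x² − 1110x − 6482 = 0
x = [1110 + √(1.232e+06 + 5.7693e+07)]/(2 × 2225) = 1.974 m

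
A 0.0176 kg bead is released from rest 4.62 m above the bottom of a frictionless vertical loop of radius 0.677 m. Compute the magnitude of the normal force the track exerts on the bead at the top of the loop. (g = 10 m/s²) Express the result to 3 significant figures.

N = 1.52 N

Energy from release to top (height 2r): mgh = ½mv_top² + mg(2r)
v_top² = 2g(h − 2r) = 2(10)(4.62 − 1.354) = 65.320 m²/s²
At the top, both N and weight point toward the centre: N + mg = mv_top²/r
N = m(v_top²/r − g) = 0.0176(65.320/0.677 − 10) = 1.522 N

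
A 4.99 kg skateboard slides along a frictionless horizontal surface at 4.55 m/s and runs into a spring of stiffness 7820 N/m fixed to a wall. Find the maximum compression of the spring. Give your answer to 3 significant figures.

All KE is stored as spring PE at maximum compression: ½mv² = ½kx²
x = v√(m/k) = 4.55 × √(4.99/7820) = 0.1149 m

x = 0.115 m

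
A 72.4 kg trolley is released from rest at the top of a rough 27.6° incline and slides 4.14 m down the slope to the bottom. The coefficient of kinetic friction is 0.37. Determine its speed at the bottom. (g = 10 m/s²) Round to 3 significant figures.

Taking the bottom as reference, mgh = ½mv² + μ_k N L with h = L sinθ, N = mg cosθ:
mgh = mgL sinθ = (72.4)(10)(4.14)sin27.6° = 1388.7 J
W_f = μ_k mg cosθ · L = (0.37)(72.4)(10)cos27.6°·4.14 = 982.8 J
½mv² = 1388.7 − 982.8 = 405.84 J
v = √(2 × 405.84/72.4) = 3.348 m/s

v = 3.35 m/s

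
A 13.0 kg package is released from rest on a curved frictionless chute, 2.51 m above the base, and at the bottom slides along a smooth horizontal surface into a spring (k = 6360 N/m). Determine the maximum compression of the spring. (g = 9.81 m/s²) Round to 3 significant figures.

Gravitational PE at the top equals spring PE at max compression: mgh = ½kx²
x = √(2mgh/k) = √(2 × 13.0 × 9.81 × 2.51 / 6360) = 0.3173 m

x = 0.317 m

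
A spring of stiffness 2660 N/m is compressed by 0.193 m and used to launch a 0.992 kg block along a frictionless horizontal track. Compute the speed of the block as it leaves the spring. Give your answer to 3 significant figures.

v = 9.99 m/s

The block leaves the spring when the spring is at natural length, so ½kx² = ½mv²
v = x√(k/m) = 0.193 × √(2660/0.992) = 9.994 m/s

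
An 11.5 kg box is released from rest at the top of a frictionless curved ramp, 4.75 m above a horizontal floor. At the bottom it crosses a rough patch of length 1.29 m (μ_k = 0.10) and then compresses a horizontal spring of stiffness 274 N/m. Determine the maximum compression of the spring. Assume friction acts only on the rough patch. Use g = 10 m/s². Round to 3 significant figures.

x = 1.97 m

Initial energy: E₁ = mgh = (11.5)(10)(4.75) = 546.25 J
Friction removes W_f = μ_k mg d = (0.10)(11.5)(10)(1.29) = 14.84 J
Energy reaching the spring: E = 546.25 − 14.84 = 531.41 J
At max compression ½kx² = E ⇒ x = √(2E/k) = √(2 × 531.41/274) = 1.970 m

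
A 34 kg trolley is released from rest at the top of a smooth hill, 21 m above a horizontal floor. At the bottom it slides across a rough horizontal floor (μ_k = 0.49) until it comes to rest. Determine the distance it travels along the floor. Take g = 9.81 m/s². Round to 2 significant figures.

Energy at the top = energy at the end + work done against friction:
At rest all PE has been dissipated by friction: mgh = μ_k m g d
d = h/μ_k = 21/0.49 = 42.86 m

d = 43 m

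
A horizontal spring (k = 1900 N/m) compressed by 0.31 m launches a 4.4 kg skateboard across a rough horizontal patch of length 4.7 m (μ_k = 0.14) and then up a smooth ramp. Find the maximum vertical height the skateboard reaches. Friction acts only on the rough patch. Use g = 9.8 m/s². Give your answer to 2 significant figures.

Spring energy: E₀ = ½kx² = ½(1900)(0.31)² = 91.295 J
Friction: W_f = μ_k mg d = (0.14)(4.4)(9.8)(4.7) = 28.37 J
Energy at base of ramp: E = 91.295 − 28.37 = 62.922 J
At max height all remaining energy is PE: mgh = E ⇒ h = E/(mg) = 62.922/(4.4 × 9.8) = 1.459 m

h = 1.5 m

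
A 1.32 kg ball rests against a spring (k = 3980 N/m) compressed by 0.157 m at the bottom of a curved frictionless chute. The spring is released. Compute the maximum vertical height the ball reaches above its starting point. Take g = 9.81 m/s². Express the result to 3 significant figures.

h = 3.79 m

All spring PE becomes gravitational PE at the highest point: ½kx² = mgh
h = kx²/(2mg) = (3980)(0.157)²/(2 × 1.32 × 9.81) = 3.788 m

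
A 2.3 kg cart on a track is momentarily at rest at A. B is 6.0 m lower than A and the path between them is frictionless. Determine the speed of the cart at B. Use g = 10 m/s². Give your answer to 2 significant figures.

Energy conservation between the two points: mgh = ½mv²
The mass cancels from both sides.
v = √(2gh) = √(2 × 10 × 6.0) = √120.00 = 10.95 m/s

v = 11 m/s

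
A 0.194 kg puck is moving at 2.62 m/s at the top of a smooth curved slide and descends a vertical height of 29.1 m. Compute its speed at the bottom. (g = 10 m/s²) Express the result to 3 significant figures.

Equating total energy at the two states: ½mv₀² + mgh = ½mv²
v² = v₀² + 2gh = (2.62)² + 2(10)(29.1) = 588.86
v = √588.86 = 24.27 m/s

v = 24.3 m/s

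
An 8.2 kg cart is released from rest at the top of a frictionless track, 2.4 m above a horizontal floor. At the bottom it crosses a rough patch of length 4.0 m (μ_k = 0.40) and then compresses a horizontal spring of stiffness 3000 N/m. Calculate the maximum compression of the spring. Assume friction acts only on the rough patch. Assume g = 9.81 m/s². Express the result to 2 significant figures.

x = 0.21 m

Initial energy: E₁ = mgh = (8.2)(9.81)(2.4) = 193.06 J
Friction removes W_f = μ_k mg d = (0.40)(8.2)(9.81)(4.0) = 128.7 J
Energy reaching the spring: E = 193.06 − 128.7 = 64.354 J
At max compression ½kx² = E ⇒ x = √(2E/k) = √(2 × 64.354/3000) = 0.2071 m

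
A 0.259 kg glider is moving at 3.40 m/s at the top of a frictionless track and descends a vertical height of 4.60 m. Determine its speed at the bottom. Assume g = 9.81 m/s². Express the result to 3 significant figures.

By conservation of mechanical energy, ½mv₀² + mgh = ½mv²
v² = v₀² + 2gh = (3.40)² + 2(9.81)(4.60) = 101.81
v = √101.81 = 10.09 m/s

v = 10.1 m/s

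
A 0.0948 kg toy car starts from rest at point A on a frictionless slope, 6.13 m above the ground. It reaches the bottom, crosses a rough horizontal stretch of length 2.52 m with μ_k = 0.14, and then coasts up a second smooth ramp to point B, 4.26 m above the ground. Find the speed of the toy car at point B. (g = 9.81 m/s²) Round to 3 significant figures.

v = 5.46 m/s

Energy at A: mgh₁ = (0.0948)(9.81)(6.13) = 5.7008 J
Friction loss: W_f = μ_k mg d = 0.3281 J
At B: ½mv² + mgh₂ = mgh₁ − W_f
½mv² = 5.7008 − 0.3281 − 3.9617 = 1.4110 J
v = √(2 × 1.4110/0.0948) = 5.456 m/s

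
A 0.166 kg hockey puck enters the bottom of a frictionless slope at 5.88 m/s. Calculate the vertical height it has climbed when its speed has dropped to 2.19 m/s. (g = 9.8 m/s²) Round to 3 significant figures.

Conservation of energy: ½mv₁² = ½mv₂² + mgh
h = (v₁² − v₂²)/(2g) = (5.88² − 2.19²)/(2 × 9.8) = 1.519 m

h = 1.52 m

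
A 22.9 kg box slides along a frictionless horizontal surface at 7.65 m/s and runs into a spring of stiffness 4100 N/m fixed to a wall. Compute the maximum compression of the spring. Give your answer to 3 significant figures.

x = 0.572 m

Conservation of energy between contact and max compression: ½mv² = ½kx²
x = v√(m/k) = 7.65 × √(22.9/4100) = 0.5717 m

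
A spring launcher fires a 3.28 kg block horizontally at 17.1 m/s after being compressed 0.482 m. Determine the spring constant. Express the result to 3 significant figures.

½kx² = ½mv²
k = mv²/x² = (3.28)(17.1)²/(0.482)² = 4128 N/m

k = 4130 N/m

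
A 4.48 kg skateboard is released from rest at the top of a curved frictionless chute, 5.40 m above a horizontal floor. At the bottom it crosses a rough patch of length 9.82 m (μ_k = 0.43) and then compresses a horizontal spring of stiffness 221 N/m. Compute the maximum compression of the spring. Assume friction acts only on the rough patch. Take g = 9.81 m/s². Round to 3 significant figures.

x = 0.684 m

Initial energy: E₁ = mgh = (4.48)(9.81)(5.40) = 237.32 J
Friction removes W_f = μ_k mg d = (0.43)(4.48)(9.81)(9.82) = 185.6 J
Energy reaching the spring: E = 237.32 − 185.6 = 51.745 J
At max compression ½kx² = E ⇒ x = √(2E/k) = √(2 × 51.745/221) = 0.6843 m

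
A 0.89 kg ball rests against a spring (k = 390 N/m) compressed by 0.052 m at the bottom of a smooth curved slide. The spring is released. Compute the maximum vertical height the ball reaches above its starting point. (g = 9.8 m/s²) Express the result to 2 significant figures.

h = 0.060 m

All spring PE becomes gravitational PE at the highest point: ½kx² = mgh
h = kx²/(2mg) = (390)(0.052)²/(2 × 0.89 × 9.8) = 0.06045 m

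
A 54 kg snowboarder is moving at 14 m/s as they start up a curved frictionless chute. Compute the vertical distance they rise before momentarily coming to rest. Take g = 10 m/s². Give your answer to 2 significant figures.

Setting KE at the bottom equal to PE gained: ½mv² = mgh
h = v²/(2g) = 14²/(2 × 10) = 9.800 m

h = 9.8 m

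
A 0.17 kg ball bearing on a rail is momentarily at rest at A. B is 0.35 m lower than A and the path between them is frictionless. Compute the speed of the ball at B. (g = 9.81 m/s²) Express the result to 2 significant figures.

Energy conservation between the two points: mgh = ½mv²
v = √(2gh) = √(2 × 9.81 × 0.35) = √6.8670 = 2.620 m/s

v = 2.6 m/s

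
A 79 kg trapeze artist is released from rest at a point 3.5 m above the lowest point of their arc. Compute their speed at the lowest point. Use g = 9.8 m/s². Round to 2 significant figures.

v = 8.3 m/s

Mechanical energy is conserved (no friction): mgh = ½mv²
v = √(2gh) = √(2 × 9.8 × 3.5) = √68.600 = 8.283 m/s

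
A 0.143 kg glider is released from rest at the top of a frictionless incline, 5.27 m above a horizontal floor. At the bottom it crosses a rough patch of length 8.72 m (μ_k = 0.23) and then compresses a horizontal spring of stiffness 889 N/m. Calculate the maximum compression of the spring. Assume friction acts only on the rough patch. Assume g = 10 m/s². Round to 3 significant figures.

x = 0.102 m

Initial energy: E₁ = mgh = (0.143)(10)(5.27) = 7.5361 J
Friction removes W_f = μ_k mg d = (0.23)(0.143)(10)(8.72) = 2.868 J
Energy reaching the spring: E = 7.5361 − 2.868 = 4.6681 J
At max compression ½kx² = E ⇒ x = √(2E/k) = √(2 × 4.6681/889) = 0.1025 m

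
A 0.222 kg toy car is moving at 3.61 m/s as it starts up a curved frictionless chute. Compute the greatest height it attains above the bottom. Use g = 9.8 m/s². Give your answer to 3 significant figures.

Setting KE at the bottom equal to PE gained: ½mv² = mgh
h = v²/(2g) = 3.61²/(2 × 9.8) = 0.6649 m

h = 0.665 m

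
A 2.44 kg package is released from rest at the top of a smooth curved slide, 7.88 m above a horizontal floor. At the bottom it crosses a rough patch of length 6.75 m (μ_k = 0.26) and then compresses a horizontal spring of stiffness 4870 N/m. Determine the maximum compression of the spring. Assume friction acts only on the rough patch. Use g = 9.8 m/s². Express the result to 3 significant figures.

x = 0.245 m

Initial energy: E₁ = mgh = (2.44)(9.8)(7.88) = 188.43 J
Friction removes W_f = μ_k mg d = (0.26)(2.44)(9.8)(6.75) = 41.97 J
Energy reaching the spring: E = 188.43 − 41.97 = 146.46 J
At max compression ½kx² = E ⇒ x = √(2E/k) = √(2 × 146.46/4870) = 0.2453 m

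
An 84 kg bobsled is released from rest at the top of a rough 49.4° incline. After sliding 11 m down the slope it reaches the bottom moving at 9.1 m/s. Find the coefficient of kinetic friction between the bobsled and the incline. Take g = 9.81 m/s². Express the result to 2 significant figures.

Energy balance down the incline: mg L sinθ − ½mv² = μ_k (mg cosθ) L
mgL sinθ = 6882.4 J; ½mv² = 3478.0 J
W_f = 6882.4 − 3478.0 = 3404 J
μ_k = W_f/(mg cosθ · L) = 3404/(536.3 × 11) = 0.5771

μ_k = 0.58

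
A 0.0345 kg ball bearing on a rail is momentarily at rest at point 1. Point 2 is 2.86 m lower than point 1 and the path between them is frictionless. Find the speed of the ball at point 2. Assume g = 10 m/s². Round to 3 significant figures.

Mechanical energy is conserved (no friction): mgh = ½mv²
v = √(2gh) = √(2 × 10 × 2.86) = √57.200 = 7.563 m/s

v = 7.56 m/s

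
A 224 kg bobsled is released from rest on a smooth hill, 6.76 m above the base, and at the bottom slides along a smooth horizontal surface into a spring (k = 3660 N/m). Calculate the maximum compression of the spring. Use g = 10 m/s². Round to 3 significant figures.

Gravitational PE at the top equals spring PE at max compression: mgh = ½kx²
x = √(2mgh/k) = √(2 × 224 × 10 × 6.76 / 3660) = 2.877 m

x = 2.88 m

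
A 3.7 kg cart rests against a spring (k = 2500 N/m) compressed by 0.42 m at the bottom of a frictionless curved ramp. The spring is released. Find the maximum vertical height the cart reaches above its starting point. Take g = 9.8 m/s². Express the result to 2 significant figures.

Energy conservation from release to the highest point: ½kx² = mgh
h = kx²/(2mg) = (2500)(0.42)²/(2 × 3.7 × 9.8) = 6.081 m

h = 6.1 m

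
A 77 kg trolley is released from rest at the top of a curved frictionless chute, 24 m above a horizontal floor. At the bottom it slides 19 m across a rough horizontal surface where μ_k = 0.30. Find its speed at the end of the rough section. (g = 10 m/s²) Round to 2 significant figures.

v = 19 m/s

Energy bookkeeping (friction removes W_f = μ_k N d):
mgh = ½mv² + μ_k m g d
W_f = μ_k mg d = (0.30)(77)(10)(19) = 4389 J
½mv² = mgh − W_f = 18480 − 4389 = 14091 J
v = √(2 × 14091/77) = 19.13 m/s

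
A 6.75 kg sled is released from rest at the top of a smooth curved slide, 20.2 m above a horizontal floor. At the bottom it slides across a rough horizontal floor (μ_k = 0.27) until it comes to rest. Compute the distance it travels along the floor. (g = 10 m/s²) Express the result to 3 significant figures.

d = 74.8 m

Energy at the top = energy at the end + work done against friction:
At rest all PE has been dissipated by friction: mgh = μ_k m g d
d = h/μ_k = 20.2/0.27 = 74.81 m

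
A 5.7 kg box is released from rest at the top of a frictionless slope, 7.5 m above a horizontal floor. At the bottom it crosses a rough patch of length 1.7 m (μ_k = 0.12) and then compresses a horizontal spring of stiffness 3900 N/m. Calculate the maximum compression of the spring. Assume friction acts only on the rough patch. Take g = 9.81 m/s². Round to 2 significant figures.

x = 0.46 m

Initial energy: E₁ = mgh = (5.7)(9.81)(7.5) = 419.38 J
Friction removes W_f = μ_k mg d = (0.12)(5.7)(9.81)(1.7) = 11.41 J
Energy reaching the spring: E = 419.38 − 11.41 = 407.97 J
At max compression ½kx² = E ⇒ x = √(2E/k) = √(2 × 407.97/3900) = 0.4574 m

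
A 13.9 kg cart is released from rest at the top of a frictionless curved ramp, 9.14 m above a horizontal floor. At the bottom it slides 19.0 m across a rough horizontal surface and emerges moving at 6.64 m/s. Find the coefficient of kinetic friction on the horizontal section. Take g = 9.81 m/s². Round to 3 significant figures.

Energy at the top = energy at the end + work done against friction:
mgh = ½mv² + μ_k m g d
mgh = 1246.3 J; ½mv² = 306.42 J
W_f = 1246.3 − 306.42 = 939.9 J
μ_k = W_f/(mg·d) = 939.9/(136.4 × 19.0) = 0.3628

μ_k = 0.363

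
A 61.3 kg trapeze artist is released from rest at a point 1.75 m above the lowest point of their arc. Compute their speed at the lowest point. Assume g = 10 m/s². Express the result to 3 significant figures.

Equating total energy at the two states: mgh = ½mv²
v = √(2gh) = √(2 × 10 × 1.75) = √35.000 = 5.916 m/s

v = 5.92 m/s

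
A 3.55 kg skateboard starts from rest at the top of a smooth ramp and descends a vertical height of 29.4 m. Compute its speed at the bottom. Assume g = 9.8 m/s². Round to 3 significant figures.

v = 24.0 m/s

Mechanical energy is conserved (no friction): mgh = ½mv²
The mass cancels from both sides.
v = √(2gh) = √(2 × 9.8 × 29.4) = √576.24 = 24.00 m/s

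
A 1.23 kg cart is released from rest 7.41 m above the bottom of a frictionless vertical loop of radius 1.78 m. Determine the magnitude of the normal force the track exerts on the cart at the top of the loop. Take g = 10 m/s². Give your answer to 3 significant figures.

N = 40.9 N

Energy from release to top (height 2r): mgh = ½mv_top² + mg(2r)
v_top² = 2g(h − 2r) = 2(10)(7.41 − 3.560) = 77.000 m²/s²
At the top, both N and weight point toward the centre: N + mg = mv_top²/r
N = m(v_top²/r − g) = 1.23(77.000/1.78 − 10) = 40.91 N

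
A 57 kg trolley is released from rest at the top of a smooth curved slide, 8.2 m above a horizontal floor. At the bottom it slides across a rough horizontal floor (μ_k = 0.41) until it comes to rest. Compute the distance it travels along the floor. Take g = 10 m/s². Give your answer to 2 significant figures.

Applying the work–energy principle:
At rest all PE has been dissipated by friction: mgh = μ_k m g d
d = h/μ_k = 8.2/0.41 = 20.00 m

d = 20 m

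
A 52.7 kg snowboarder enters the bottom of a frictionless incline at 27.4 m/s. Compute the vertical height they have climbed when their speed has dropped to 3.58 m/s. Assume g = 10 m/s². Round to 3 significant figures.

Conservation of energy: ½mv₁² = ½mv₂² + mgh
h = (v₁² − v₂²)/(2g) = (27.4² − 3.58²)/(2 × 10) = 36.90 m

h = 36.9 m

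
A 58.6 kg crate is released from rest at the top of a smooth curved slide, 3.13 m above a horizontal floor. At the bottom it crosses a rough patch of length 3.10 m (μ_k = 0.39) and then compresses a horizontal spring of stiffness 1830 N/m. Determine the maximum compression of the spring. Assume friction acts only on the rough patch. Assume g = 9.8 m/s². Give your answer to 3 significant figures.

Initial energy: E₁ = mgh = (58.6)(9.8)(3.13) = 1797.5 J
Friction removes W_f = μ_k mg d = (0.39)(58.6)(9.8)(3.10) = 694.3 J
Energy reaching the spring: E = 1797.5 − 694.3 = 1103.2 J
At max compression ½kx² = E ⇒ x = √(2E/k) = √(2 × 1103.2/1830) = 1.098 m

x = 1.10 m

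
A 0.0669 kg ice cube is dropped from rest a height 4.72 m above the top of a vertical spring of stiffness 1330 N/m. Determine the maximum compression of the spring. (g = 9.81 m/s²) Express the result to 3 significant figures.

Let x be the compression. The total drop is H + x, and the cube is instantaneously at rest at max compression, so energy conservation gives:
mg(H + x) = ½kx²
½(1330)x² − (0.0669)(9.81)x − (0.0669)(9.81)(4.72) = 0
665.0x² − 0.6563x − 3.098 = 0
x = [0.6563 + √(0.4307 + 8239.8)]/(2 × 665.0) = 0.06875 m

x = 0.0687 m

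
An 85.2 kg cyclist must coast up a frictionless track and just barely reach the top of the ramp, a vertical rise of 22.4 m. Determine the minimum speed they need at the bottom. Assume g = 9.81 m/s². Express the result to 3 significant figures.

v = 21.0 m/s

At the top they are momentarily at rest, so all KE converts to PE: ½mv² = mgh
v = √(2gh) = √(2 × 9.81 × 22.4) = 20.96 m/s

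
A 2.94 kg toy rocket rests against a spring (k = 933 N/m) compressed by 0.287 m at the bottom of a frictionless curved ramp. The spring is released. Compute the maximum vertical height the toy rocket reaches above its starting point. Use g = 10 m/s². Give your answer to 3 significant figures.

Energy conservation from release to the highest point: ½kx² = mgh
h = kx²/(2mg) = (933)(0.287)²/(2 × 2.94 × 10) = 1.307 m

h = 1.31 m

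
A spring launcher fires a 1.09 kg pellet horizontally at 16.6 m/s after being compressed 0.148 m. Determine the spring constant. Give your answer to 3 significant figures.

Spring PE at full compression equals KE at release: ½kx² = ½mv²
k = mv²/x² = (1.09)(16.6)²/(0.148)² = 13713 N/m

k = 13700 N/m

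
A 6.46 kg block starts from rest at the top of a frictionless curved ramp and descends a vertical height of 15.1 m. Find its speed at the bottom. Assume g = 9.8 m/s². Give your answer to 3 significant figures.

Energy conservation between the two points: mgh = ½mv²
v = √(2gh) = √(2 × 9.8 × 15.1) = √295.96 = 17.20 m/s

v = 17.2 m/s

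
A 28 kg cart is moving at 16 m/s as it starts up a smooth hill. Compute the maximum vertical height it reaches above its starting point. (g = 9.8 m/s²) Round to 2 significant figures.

h = 13 m

By energy conservation, ½mv² = mgh
h = v²/(2g) = 16²/(2 × 9.8) = 13.06 m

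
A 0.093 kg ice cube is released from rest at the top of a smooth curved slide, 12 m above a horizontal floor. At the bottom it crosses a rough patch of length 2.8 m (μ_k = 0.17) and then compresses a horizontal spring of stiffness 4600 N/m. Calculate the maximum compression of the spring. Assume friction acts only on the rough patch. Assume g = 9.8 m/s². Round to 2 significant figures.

x = 0.068 m

Initial energy: E₁ = mgh = (0.093)(9.8)(12) = 10.937 J
Friction removes W_f = μ_k mg d = (0.17)(0.093)(9.8)(2.8) = 0.4338 J
Energy reaching the spring: E = 10.937 − 0.4338 = 10.503 J
At max compression ½kx² = E ⇒ x = √(2E/k) = √(2 × 10.503/4600) = 0.06758 m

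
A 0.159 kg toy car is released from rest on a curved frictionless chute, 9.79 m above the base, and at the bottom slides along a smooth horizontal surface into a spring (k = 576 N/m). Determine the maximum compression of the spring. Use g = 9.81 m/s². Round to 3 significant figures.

Gravitational PE at the top equals spring PE at max compression: mgh = ½kx²
x = √(2mgh/k) = √(2 × 0.159 × 9.81 × 9.79 / 576) = 0.2303 m

x = 0.230 m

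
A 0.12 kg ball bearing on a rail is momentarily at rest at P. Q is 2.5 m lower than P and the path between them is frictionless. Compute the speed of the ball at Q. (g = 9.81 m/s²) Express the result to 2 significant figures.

Mechanical energy is conserved (no friction): mgh = ½mv²
The mass cancels from both sides.
v = √(2gh) = √(2 × 9.81 × 2.5) = √49.050 = 7.004 m/s

v = 7.0 m/s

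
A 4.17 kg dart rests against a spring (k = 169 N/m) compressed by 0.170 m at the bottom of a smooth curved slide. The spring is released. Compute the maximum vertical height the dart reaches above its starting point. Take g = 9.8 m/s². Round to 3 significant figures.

h = 0.0598 m

At maximum height the dart is at rest, so ½kx² = mgh
h = kx²/(2mg) = (169)(0.170)²/(2 × 4.17 × 9.8) = 0.05976 m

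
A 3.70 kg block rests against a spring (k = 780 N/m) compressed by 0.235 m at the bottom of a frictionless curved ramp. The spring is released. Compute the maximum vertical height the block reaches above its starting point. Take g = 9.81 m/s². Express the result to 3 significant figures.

h = 0.593 m

Energy conservation from release to the highest point: ½kx² = mgh
h = kx²/(2mg) = (780)(0.235)²/(2 × 3.70 × 9.81) = 0.5934 m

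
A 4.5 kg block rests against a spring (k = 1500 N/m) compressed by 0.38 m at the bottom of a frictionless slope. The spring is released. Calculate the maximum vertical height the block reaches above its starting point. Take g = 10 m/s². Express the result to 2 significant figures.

Energy conservation from release to the highest point: ½kx² = mgh
h = kx²/(2mg) = (1500)(0.38)²/(2 × 4.5 × 10) = 2.407 m

h = 2.4 m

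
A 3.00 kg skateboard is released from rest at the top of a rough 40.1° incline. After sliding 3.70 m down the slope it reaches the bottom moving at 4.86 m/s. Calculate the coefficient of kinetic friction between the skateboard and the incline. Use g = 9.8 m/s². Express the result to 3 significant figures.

μ_k = 0.416

The energy dissipated by friction is the PE lost minus the KE gained:
mgL sinθ = 70.068 J; ½mv² = 35.429 J
W_f = 70.068 − 35.429 = 34.64 J
μ_k = W_f/(mg cosθ · L) = 34.64/(22.49 × 3.70) = 0.4163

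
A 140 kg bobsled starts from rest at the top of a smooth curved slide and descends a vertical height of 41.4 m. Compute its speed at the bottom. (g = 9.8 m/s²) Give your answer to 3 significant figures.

By conservation of mechanical energy, mgh = ½mv²
v = √(2gh) = √(2 × 9.8 × 41.4) = √811.44 = 28.49 m/s

v = 28.5 m/s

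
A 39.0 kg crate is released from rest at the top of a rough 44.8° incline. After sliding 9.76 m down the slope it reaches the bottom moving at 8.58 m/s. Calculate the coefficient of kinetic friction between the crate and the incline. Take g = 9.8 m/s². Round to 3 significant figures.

μ_k = 0.451

The energy dissipated by friction is the PE lost minus the KE gained:
mgL sinθ = 2628.5 J; ½mv² = 1435.5 J
W_f = 2628.5 − 1435.5 = 1193 J
μ_k = W_f/(mg cosθ · L) = 1193/(271.2 × 9.76) = 0.4507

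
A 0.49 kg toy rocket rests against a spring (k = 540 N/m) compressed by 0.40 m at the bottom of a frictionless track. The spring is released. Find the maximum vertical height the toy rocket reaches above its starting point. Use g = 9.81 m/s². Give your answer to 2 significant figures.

All spring PE becomes gravitational PE at the highest point: ½kx² = mgh
h = kx²/(2mg) = (540)(0.40)²/(2 × 0.49 × 9.81) = 8.987 m

h = 9.0 m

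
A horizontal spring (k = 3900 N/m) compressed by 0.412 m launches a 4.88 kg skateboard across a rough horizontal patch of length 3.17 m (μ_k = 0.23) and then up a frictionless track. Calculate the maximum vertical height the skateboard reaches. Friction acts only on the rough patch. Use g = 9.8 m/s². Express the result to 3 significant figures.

h = 6.19 m

Spring energy: E₀ = ½kx² = ½(3900)(0.412)² = 331.00 J
Friction: W_f = μ_k mg d = (0.23)(4.88)(9.8)(3.17) = 34.87 J
Energy at base of ramp: E = 331.00 − 34.87 = 296.13 J
At max height all remaining energy is PE: mgh = E ⇒ h = E/(mg) = 296.13/(4.88 × 9.8) = 6.192 m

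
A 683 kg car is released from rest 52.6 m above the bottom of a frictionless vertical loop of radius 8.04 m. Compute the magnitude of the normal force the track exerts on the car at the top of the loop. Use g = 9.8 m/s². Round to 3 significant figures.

N = 54100 N

Energy from release to top (height 2r): mgh = ½mv_top² + mg(2r)
v_top² = 2g(h − 2r) = 2(9.8)(52.6 − 16.08) = 715.79 m²/s²
At the top, both N and weight point toward the centre: N + mg = mv_top²/r
N = m(v_top²/r − g) = 683(715.79/8.04 − 9.8) = 54113 N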